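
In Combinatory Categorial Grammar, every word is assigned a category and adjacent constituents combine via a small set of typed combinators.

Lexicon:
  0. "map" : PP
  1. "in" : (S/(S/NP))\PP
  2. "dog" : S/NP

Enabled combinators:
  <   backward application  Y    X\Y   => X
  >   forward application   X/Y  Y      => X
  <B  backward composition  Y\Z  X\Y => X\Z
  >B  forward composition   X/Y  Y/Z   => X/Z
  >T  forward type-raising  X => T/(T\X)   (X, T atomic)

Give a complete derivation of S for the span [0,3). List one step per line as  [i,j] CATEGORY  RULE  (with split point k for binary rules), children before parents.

[0,1] PP  lex  "map"
[1,2] (S/(S/NP))\PP  lex  "in"
[0,2] S/(S/NP)  <  k=1
[2,3] S/NP  lex  "dog"
[0,3] S  >  k=2

[0,3] S   >
  [0,2] S/(S/NP)   <
    [0,1] "map" : PP
    [1,2] "in" : (S/(S/NP))\PP
  [2,3] "dog" : S/NP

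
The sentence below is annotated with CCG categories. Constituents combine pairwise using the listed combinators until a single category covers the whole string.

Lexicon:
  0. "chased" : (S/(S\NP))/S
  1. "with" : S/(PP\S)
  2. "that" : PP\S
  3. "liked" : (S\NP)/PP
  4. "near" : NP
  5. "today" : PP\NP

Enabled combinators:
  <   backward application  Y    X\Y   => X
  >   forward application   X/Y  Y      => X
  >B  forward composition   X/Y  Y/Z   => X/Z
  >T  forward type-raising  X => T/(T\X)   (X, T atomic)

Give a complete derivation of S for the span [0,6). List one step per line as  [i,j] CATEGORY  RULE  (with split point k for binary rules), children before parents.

[0,1] (S/(S\NP))/S  lex  "chased"
[1,2] S/(PP\S)  lex  "with"
[2,3] PP\S  lex  "that"
[1,3] S  >  k=2
[0,3] S/(S\NP)  >  k=1
[3,4] (S\NP)/PP  lex  "liked"
[4,5] NP  lex  "near"
[5,6] PP\NP  lex  "today"
[4,6] PP  <  k=5
[3,6] S\NP  >  k=4
[0,6] S  >  k=3

[0,6] S   >
  [0,3] S/(S\NP)   >
    [0,1] "chased" : (S/(S\NP))/S
    [1,3] S   >
      [1,2] "with" : S/(PP\S)
      [2,3] "that" : PP\S
  [3,6] S\NP   >
    [3,4] "liked" : (S\NP)/PP
    [4,6] PP   <
      [4,5] "near" : NP
      [5,6] "today" : PP\NP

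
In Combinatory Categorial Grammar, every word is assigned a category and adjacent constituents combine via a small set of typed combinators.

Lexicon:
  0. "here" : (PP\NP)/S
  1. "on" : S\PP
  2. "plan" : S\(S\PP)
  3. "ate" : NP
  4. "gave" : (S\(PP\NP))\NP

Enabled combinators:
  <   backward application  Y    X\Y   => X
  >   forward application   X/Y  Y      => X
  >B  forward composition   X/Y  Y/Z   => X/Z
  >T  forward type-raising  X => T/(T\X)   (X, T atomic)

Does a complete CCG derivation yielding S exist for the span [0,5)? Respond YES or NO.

[0,5] S   <
  [0,3] PP\NP   >
    [0,1] "here" : (PP\NP)/S
    [1,3] S   <
      [1,2] "on" : S\PP
      [2,3] "plan" : S\(S\PP)
  [3,5] S\(PP\NP)   <
    [3,4] "ate" : NP
    [4,5] "gave" : (S\(PP\NP))\NP

YES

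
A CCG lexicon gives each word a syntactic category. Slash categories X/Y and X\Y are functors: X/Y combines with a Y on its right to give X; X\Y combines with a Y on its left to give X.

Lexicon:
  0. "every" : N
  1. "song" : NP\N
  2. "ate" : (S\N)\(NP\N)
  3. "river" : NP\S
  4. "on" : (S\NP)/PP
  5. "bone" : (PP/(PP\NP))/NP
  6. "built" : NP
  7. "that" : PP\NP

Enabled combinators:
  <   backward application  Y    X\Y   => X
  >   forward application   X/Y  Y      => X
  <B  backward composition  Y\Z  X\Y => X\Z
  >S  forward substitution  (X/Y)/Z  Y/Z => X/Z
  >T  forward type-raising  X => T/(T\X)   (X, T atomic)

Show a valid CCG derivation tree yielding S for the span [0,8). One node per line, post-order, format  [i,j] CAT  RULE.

[0,8] S   <
  [0,4] NP   <
    [0,3] S   >
      [0,1] S/(S\N)   >T
        [0,1] "every" : N
      [1,3] S\N   <
        [1,2] "song" : NP\N
        [2,3] "ate" : (S\N)\(NP\N)
    [3,4] "river" : NP\S
  [4,8] S\NP   >
    [4,5] "on" : (S\NP)/PP
    [5,8] PP   >
      [5,7] PP/(PP\NP)   >
        [5,6] "bone" : (PP/(PP\NP))/NP
        [6,7] "built" : NP
      [7,8] "that" : PP\NP

[0,1] N  lex  "every"
[0,1] S/(S\N)  >T
[1,2] NP\N  lex  "song"
[2,3] (S\N)\(NP\N)  lex  "ate"
[1,3] S\N  <  k=2
[0,3] S  >  k=1
[3,4] NP\S  lex  "river"
[0,4] NP  <  k=3
[4,5] (S\NP)/PP  lex  "on"
[5,6] (PP/(PP\NP))/NP  lex  "bone"
[6,7] NP  lex  "built"
[5,7] PP/(PP\NP)  >  k=6
[7,8] PP\NP  lex  "that"
[5,8] PP  >  k=7
[4,8] S\NP  >  k=5
[0,8] S  <  k=4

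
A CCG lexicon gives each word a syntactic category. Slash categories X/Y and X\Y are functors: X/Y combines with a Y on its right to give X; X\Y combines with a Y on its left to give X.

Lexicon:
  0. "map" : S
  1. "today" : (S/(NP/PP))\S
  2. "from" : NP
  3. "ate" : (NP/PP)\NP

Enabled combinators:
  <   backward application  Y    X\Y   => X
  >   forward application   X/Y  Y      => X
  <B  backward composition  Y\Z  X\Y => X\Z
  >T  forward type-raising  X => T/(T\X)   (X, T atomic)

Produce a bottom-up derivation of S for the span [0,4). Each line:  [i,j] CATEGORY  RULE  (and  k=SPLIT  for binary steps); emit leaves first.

[0,4] S   >
  [0,2] S/(NP/PP)   <
    [0,1] "map" : S
    [1,2] "today" : (S/(NP/PP))\S
  [2,4] NP/PP   <
    [2,3] "from" : NP
    [3,4] "ate" : (NP/PP)\NP

[0,1] S  lex  "map"
[1,2] (S/(NP/PP))\S  lex  "today"
[0,2] S/(NP/PP)  <  k=1
[2,3] NP  lex  "from"
[3,4] (NP/PP)\NP  lex  "ate"
[2,4] NP/PP  <  k=3
[0,4] S  >  k=2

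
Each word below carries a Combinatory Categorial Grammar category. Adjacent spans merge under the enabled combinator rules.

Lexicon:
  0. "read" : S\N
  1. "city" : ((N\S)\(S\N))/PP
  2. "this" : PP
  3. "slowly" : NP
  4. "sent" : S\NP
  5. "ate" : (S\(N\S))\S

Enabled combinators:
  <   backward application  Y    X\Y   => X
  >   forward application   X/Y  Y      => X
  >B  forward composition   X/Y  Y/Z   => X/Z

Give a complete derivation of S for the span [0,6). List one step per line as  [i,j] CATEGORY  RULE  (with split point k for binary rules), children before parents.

[0,1] S\N  lex  "read"
[1,2] ((N\S)\(S\N))/PP  lex  "city"
[2,3] PP  lex  "this"
[1,3] (N\S)\(S\N)  >  k=2
[0,3] N\S  <  k=1
[3,4] NP  lex  "slowly"
[4,5] S\NP  lex  "sent"
[3,5] S  <  k=4
[5,6] (S\(N\S))\S  lex  "ate"
[3,6] S\(N\S)  <  k=5
[0,6] S  <  k=3

[0,6] S   <
  [0,3] N\S   <
    [0,1] "read" : S\N
    [1,3] (N\S)\(S\N)   >
      [1,2] "city" : ((N\S)\(S\N))/PP
      [2,3] "this" : PP
  [3,6] S\(N\S)   <
    [3,5] S   <
      [3,4] "slowly" : NP
      [4,5] "sent" : S\NP
    [5,6] "ate" : (S\(N\S))\S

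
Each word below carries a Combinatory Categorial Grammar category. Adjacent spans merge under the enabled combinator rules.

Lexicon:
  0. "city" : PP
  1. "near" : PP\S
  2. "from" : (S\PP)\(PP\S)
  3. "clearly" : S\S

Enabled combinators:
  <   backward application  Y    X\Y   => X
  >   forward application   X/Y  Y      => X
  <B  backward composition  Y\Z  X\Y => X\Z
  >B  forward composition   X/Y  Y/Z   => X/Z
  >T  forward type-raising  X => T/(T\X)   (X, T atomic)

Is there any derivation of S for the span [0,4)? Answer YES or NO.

YES

[0,4] S   >
  [0,1] S/(S\PP)   >T
    [0,1] "city" : PP
  [1,4] S\PP   <B
    [1,3] S\PP   <
      [1,2] "near" : PP\S
      [2,3] "from" : (S\PP)\(PP\S)
    [3,4] "clearly" : S\S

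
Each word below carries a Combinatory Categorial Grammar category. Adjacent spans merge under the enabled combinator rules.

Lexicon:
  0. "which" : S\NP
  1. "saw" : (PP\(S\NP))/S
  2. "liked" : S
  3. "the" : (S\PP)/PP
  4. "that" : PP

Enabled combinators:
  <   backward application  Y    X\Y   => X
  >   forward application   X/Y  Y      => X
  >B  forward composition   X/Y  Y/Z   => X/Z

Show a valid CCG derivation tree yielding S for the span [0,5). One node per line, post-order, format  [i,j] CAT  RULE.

[0,1] S\NP  lex  "which"
[1,2] (PP\(S\NP))/S  lex  "saw"
[2,3] S  lex  "liked"
[1,3] PP\(S\NP)  >  k=2
[0,3] PP  <  k=1
[3,4] (S\PP)/PP  lex  "the"
[4,5] PP  lex  "that"
[3,5] S\PP  >  k=4
[0,5] S  <  k=3

[0,5] S   <
  [0,3] PP   <
    [0,1] "which" : S\NP
    [1,3] PP\(S\NP)   >
      [1,2] "saw" : (PP\(S\NP))/S
      [2,3] "liked" : S
  [3,5] S\PP   >
    [3,4] "the" : (S\PP)/PP
    [4,5] "that" : PP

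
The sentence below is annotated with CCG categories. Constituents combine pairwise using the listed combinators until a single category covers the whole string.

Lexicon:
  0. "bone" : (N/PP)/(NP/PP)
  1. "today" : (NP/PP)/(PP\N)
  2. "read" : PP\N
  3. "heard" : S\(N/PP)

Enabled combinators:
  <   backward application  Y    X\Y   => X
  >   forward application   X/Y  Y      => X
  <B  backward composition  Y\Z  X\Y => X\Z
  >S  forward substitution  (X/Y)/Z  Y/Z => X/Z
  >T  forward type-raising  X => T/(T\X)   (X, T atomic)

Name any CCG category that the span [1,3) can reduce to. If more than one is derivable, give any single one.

[0,4] S   <
  [0,3] N/PP   >
    [0,1] "bone" : (N/PP)/(NP/PP)
    [1,3] NP/PP   >
      [1,2] "today" : (NP/PP)/(PP\N)
      [2,3] "read" : PP\N
  [3,4] "heard" : S\(N/PP)

NP/PP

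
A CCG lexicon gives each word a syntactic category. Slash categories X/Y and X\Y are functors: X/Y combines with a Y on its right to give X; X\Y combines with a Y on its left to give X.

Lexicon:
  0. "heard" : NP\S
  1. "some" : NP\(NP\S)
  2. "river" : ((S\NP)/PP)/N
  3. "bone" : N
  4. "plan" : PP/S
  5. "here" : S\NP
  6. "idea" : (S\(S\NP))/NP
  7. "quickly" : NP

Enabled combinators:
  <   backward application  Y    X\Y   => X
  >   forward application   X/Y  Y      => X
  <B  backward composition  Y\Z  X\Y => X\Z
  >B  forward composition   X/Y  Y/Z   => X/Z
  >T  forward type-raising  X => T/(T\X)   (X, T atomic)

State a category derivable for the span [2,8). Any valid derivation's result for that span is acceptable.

S\NP

[0,8] S   <
  [0,2] NP   <
    [0,1] "heard" : NP\S
    [1,2] "some" : NP\(NP\S)
  [2,8] S\NP   >
    [2,4] (S\NP)/PP   >
      [2,3] "river" : ((S\NP)/PP)/N
      [3,4] "bone" : N
    [4,8] PP   >
      [4,5] "plan" : PP/S
      [5,8] S   <
        [5,6] "here" : S\NP
        [6,8] S\(S\NP)   >
          [6,7] "idea" : (S\(S\NP))/NP
          [7,8] "quickly" : NP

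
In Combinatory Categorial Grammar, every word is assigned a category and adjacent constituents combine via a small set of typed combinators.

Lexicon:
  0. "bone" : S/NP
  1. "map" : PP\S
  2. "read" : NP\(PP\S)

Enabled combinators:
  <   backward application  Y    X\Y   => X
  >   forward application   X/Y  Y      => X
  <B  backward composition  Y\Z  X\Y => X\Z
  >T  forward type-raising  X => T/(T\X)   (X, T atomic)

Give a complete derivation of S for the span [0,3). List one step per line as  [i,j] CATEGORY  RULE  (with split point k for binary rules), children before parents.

[0,1] S/NP  lex  "bone"
[1,2] PP\S  lex  "map"
[2,3] NP\(PP\S)  lex  "read"
[1,3] NP  <  k=2
[0,3] S  >  k=1

[0,3] S   >
  [0,1] "bone" : S/NP
  [1,3] NP   <
    [1,2] "map" : PP\S
    [2,3] "read" : NP\(PP\S)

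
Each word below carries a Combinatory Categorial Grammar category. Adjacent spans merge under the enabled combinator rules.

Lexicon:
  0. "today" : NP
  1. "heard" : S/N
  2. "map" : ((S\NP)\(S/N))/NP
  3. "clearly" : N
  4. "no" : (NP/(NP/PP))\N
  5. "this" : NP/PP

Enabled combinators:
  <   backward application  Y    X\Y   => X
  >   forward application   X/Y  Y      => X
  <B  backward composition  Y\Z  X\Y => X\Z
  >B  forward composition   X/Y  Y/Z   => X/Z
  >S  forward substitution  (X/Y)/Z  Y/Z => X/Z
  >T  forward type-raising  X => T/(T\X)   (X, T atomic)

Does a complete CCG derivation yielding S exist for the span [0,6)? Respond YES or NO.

[0,6] S   <
  [0,1] "today" : NP
  [1,6] S\NP   <
    [1,2] "heard" : S/N
    [2,6] (S\NP)\(S/N)   >
      [2,3] "map" : ((S\NP)\(S/N))/NP
      [3,6] NP   >
        [3,5] NP/(NP/PP)   <
          [3,4] "clearly" : N
          [4,5] "no" : (NP/(NP/PP))\N
        [5,6] "this" : NP/PP

YES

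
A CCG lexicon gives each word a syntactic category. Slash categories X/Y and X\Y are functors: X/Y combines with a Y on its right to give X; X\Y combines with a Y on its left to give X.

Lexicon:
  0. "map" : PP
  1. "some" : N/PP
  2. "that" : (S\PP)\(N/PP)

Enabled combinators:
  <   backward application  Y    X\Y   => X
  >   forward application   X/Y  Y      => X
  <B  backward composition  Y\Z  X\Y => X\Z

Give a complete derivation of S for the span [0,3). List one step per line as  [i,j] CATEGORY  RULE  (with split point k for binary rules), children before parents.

[0,1] PP  lex  "map"
[1,2] N/PP  lex  "some"
[2,3] (S\PP)\(N/PP)  lex  "that"
[1,3] S\PP  <  k=2
[0,3] S  <  k=1

[0,3] S   <
  [0,1] "map" : PP
  [1,3] S\PP   <
    [1,2] "some" : N/PP
    [2,3] "that" : (S\PP)\(N/PP)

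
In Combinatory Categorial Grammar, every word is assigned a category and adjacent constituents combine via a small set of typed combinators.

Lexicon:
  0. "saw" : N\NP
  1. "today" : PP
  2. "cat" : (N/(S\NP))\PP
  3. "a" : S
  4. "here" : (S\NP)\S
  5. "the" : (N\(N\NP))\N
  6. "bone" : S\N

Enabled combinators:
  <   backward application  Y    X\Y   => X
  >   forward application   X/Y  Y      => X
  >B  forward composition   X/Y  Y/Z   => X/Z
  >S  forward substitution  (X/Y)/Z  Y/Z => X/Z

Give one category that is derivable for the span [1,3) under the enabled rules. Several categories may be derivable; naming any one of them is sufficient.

[0,7] S   <
  [0,6] N   <
    [0,1] "saw" : N\NP
    [1,6] N\(N\NP)   <
      [1,5] N   >
        [1,3] N/(S\NP)   <
          [1,2] "today" : PP
          [2,3] "cat" : (N/(S\NP))\PP
        [3,5] S\NP   <
          [3,4] "a" : S
          [4,5] "here" : (S\NP)\S
      [5,6] "the" : (N\(N\NP))\N
  [6,7] "bone" : S\N

N/(S\NP)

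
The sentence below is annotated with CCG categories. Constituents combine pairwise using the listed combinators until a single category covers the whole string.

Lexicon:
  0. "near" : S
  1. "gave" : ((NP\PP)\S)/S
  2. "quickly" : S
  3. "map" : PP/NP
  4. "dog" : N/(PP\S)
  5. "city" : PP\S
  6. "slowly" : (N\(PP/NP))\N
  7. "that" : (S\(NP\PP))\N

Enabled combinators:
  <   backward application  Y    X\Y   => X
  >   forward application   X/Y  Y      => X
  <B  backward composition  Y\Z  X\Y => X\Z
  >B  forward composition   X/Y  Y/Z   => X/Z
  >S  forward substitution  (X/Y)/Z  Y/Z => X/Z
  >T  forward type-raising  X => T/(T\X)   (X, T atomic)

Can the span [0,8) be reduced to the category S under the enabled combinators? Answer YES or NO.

YES

[0,8] S   <
  [0,3] NP\PP   <
    [0,1] "near" : S
    [1,3] (NP\PP)\S   >
      [1,2] "gave" : ((NP\PP)\S)/S
      [2,3] "quickly" : S
  [3,8] S\(NP\PP)   <
    [3,7] N   <
      [3,4] "map" : PP/NP
      [4,7] N\(PP/NP)   <
        [4,6] N   >
          [4,5] "dog" : N/(PP\S)
          [5,6] "city" : PP\S
        [6,7] "slowly" : (N\(PP/NP))\N
    [7,8] "that" : (S\(NP\PP))\N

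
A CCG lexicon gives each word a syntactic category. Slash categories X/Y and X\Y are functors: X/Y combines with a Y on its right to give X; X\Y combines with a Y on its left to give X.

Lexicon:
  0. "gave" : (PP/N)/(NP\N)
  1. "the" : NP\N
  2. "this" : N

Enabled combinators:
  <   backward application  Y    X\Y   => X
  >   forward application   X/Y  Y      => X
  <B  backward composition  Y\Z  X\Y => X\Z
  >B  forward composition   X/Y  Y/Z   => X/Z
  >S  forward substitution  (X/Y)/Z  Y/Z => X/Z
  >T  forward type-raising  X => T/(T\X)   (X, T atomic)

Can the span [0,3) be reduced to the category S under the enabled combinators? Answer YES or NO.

NO

(PP/N)/(NP\N) NP\N N
CKY chart[0,3] = {N/(N\PP), NP/(NP\PP), PP, PP/(N\N), PP/(PP\PP), S/(S\PP)}; S ∉ chart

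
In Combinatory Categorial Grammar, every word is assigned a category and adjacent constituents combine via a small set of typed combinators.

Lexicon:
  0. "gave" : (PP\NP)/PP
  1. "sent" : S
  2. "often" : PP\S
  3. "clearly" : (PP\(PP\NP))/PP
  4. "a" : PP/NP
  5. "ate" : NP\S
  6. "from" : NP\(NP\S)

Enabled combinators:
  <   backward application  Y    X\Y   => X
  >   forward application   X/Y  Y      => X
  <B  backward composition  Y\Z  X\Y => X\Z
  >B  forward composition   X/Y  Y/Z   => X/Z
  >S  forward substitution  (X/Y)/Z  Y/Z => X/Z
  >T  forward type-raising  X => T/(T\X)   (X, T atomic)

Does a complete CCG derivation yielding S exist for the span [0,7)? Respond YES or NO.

(PP\NP)/PP S PP\S (PP\(PP\NP))/PP PP/NP NP\S NP\(NP\S)
CKY chart[0,7] = {N/(N\PP), NP/(NP\PP), PP, PP/(PP\PP), S/(S\PP)}; S ∉ chart

NO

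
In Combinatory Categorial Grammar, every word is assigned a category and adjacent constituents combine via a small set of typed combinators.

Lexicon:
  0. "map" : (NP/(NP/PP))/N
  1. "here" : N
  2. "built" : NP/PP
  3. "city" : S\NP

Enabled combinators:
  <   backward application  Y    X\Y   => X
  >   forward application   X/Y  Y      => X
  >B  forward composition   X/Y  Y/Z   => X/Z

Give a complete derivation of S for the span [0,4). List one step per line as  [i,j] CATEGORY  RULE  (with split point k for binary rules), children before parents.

[0,1] (NP/(NP/PP))/N  lex  "map"
[1,2] N  lex  "here"
[0,2] NP/(NP/PP)  >  k=1
[2,3] NP/PP  lex  "built"
[0,3] NP  >  k=2
[3,4] S\NP  lex  "city"
[0,4] S  <  k=3

[0,4] S   <
  [0,3] NP   >
    [0,2] NP/(NP/PP)   >
      [0,1] "map" : (NP/(NP/PP))/N
      [1,2] "here" : N
    [2,3] "built" : NP/PP
  [3,4] "city" : S\NP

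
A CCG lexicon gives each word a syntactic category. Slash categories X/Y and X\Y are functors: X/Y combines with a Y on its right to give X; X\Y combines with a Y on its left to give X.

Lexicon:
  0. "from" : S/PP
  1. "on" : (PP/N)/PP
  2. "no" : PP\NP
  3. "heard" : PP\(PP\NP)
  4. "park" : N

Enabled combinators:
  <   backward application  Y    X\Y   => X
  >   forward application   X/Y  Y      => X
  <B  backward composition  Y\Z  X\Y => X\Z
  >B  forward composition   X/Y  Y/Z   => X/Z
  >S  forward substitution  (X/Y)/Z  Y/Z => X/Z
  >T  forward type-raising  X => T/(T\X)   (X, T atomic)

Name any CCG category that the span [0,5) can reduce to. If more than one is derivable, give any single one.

[0,5] S   >
  [0,4] S/N   >B
    [0,1] "from" : S/PP
    [1,4] PP/N   >
      [1,2] "on" : (PP/N)/PP
      [2,4] PP   <
        [2,3] "no" : PP\NP
        [3,4] "heard" : PP\(PP\NP)
  [4,5] "park" : N

S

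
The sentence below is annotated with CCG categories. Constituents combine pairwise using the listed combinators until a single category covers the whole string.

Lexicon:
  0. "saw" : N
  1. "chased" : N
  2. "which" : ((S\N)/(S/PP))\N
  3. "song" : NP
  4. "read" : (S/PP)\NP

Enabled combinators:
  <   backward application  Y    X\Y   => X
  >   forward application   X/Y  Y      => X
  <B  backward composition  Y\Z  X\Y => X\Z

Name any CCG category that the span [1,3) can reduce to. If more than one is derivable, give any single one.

[0,5] S   <
  [0,1] "saw" : N
  [1,5] S\N   >
    [1,3] (S\N)/(S/PP)   <
      [1,2] "chased" : N
      [2,3] "which" : ((S\N)/(S/PP))\N
    [3,5] S/PP   <
      [3,4] "song" : NP
      [4,5] "read" : (S/PP)\NP

(S\N)/(S/PP)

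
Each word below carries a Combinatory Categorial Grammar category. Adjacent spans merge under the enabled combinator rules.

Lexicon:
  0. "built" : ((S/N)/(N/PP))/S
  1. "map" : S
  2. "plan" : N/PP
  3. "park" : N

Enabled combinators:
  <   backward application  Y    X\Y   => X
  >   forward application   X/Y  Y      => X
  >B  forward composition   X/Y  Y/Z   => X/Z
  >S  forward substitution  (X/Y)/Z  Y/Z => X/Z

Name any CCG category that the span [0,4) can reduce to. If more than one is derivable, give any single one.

S

[0,4] S   >
  [0,3] S/N   >
    [0,2] (S/N)/(N/PP)   >
      [0,1] "built" : ((S/N)/(N/PP))/S
      [1,2] "map" : S
    [2,3] "plan" : N/PP
  [3,4] "park" : N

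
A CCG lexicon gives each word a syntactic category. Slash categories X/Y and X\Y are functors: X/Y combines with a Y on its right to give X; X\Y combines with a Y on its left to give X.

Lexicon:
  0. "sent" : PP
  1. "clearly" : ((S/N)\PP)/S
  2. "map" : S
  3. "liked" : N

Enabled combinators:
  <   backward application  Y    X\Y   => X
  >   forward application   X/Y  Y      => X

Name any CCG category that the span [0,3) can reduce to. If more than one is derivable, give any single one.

[0,4] S   >
  [0,3] S/N   <
    [0,1] "sent" : PP
    [1,3] (S/N)\PP   >
      [1,2] "clearly" : ((S/N)\PP)/S
      [2,3] "map" : S
  [3,4] "liked" : N

S/N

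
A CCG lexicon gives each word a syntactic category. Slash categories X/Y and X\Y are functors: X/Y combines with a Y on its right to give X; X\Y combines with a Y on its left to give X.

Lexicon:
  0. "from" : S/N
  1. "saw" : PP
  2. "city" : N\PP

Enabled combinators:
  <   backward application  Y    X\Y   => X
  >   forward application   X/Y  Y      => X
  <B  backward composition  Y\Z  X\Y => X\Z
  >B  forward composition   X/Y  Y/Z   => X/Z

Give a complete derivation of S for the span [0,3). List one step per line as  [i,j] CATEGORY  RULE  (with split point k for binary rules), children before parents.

[0,1] S/N  lex  "from"
[1,2] PP  lex  "saw"
[2,3] N\PP  lex  "city"
[1,3] N  <  k=2
[0,3] S  >  k=1

[0,3] S   >
  [0,1] "from" : S/N
  [1,3] N   <
    [1,2] "saw" : PP
    [2,3] "city" : N\PP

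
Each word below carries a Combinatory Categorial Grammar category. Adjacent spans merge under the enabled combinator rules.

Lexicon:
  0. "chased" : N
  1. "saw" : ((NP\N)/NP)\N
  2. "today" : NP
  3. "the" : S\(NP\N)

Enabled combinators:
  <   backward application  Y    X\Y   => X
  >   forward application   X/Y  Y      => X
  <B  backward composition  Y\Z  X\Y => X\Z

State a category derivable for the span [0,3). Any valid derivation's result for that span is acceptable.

NP\N

[0,4] S   <
  [0,3] NP\N   >
    [0,2] (NP\N)/NP   <
      [0,1] "chased" : N
      [1,2] "saw" : ((NP\N)/NP)\N
    [2,3] "today" : NP
  [3,4] "the" : S\(NP\N)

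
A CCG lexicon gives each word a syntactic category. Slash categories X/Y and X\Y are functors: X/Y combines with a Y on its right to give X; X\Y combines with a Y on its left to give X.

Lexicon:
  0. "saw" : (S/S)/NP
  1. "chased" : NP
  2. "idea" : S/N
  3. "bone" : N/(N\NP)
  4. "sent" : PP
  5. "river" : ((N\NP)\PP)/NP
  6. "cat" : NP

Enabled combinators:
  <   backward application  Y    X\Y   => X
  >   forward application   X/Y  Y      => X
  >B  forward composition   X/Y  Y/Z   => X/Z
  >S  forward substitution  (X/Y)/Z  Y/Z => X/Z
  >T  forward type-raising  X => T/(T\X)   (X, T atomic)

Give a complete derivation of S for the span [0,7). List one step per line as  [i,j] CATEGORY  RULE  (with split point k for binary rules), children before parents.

[0,7] S   >
  [0,3] S/N   >B
    [0,2] S/S   >
      [0,1] "saw" : (S/S)/NP
      [1,2] "chased" : NP
    [2,3] "idea" : S/N
  [3,7] N   >
    [3,4] "bone" : N/(N\NP)
    [4,7] N\NP   <
      [4,5] "sent" : PP
      [5,7] (N\NP)\PP   >
        [5,6] "river" : ((N\NP)\PP)/NP
        [6,7] "cat" : NP

[0,1] (S/S)/NP  lex  "saw"
[1,2] NP  lex  "chased"
[0,2] S/S  >  k=1
[2,3] S/N  lex  "idea"
[0,3] S/N  >B  k=2
[3,4] N/(N\NP)  lex  "bone"
[4,5] PP  lex  "sent"
[5,6] ((N\NP)\PP)/NP  lex  "river"
[6,7] NP  lex  "cat"
[5,7] (N\NP)\PP  >  k=6
[4,7] N\NP  <  k=5
[3,7] N  >  k=4
[0,7] S  >  k=3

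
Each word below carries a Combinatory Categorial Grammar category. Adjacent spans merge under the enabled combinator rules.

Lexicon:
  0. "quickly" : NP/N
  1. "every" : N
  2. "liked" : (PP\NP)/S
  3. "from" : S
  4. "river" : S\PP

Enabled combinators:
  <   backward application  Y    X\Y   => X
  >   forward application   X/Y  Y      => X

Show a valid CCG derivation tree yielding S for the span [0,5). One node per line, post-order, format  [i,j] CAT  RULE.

[0,5] S   <
  [0,4] PP   <
    [0,2] NP   >
      [0,1] "quickly" : NP/N
      [1,2] "every" : N
    [2,4] PP\NP   >
      [2,3] "liked" : (PP\NP)/S
      [3,4] "from" : S
  [4,5] "river" : S\PP

[0,1] NP/N  lex  "quickly"
[1,2] N  lex  "every"
[0,2] NP  >  k=1
[2,3] (PP\NP)/S  lex  "liked"
[3,4] S  lex  "from"
[2,4] PP\NP  >  k=3
[0,4] PP  <  k=2
[4,5] S\PP  lex  "river"
[0,5] S  <  k=4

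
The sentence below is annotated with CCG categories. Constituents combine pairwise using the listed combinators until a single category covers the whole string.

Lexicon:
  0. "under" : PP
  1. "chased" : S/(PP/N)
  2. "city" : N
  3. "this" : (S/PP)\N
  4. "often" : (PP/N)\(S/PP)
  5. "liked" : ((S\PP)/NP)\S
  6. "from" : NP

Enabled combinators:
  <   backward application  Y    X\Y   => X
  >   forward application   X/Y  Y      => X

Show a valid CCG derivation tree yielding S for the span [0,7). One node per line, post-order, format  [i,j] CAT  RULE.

[0,1] PP  lex  "under"
[1,2] S/(PP/N)  lex  "chased"
[2,3] N  lex  "city"
[3,4] (S/PP)\N  lex  "this"
[2,4] S/PP  <  k=3
[4,5] (PP/N)\(S/PP)  lex  "often"
[2,5] PP/N  <  k=4
[1,5] S  >  k=2
[5,6] ((S\PP)/NP)\S  lex  "liked"
[1,6] (S\PP)/NP  <  k=5
[6,7] NP  lex  "from"
[1,7] S\PP  >  k=6
[0,7] S  <  k=1

[0,7] S   <
  [0,1] "under" : PP
  [1,7] S\PP   >
    [1,6] (S\PP)/NP   <
      [1,5] S   >
        [1,2] "chased" : S/(PP/N)
        [2,5] PP/N   <
          [2,4] S/PP   <
            [2,3] "city" : N
            [3,4] "this" : (S/PP)\N
          [4,5] "often" : (PP/N)\(S/PP)
      [5,6] "liked" : ((S\PP)/NP)\S
    [6,7] "from" : NP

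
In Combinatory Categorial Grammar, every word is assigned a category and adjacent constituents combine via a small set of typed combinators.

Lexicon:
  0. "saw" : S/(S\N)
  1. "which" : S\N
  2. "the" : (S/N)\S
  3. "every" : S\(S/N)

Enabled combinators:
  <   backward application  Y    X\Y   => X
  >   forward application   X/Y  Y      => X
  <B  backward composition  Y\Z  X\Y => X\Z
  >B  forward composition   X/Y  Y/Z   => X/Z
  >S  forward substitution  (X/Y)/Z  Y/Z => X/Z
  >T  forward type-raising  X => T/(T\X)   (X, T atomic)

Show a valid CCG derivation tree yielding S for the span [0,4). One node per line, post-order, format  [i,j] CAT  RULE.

[0,4] S   >
  [0,1] "saw" : S/(S\N)
  [1,4] S\N   <B
    [1,2] "which" : S\N
    [2,4] S\S   <B
      [2,3] "the" : (S/N)\S
      [3,4] "every" : S\(S/N)

[0,1] S/(S\N)  lex  "saw"
[1,2] S\N  lex  "which"
[2,3] (S/N)\S  lex  "the"
[3,4] S\(S/N)  lex  "every"
[2,4] S\S  <B  k=3
[1,4] S\N  <B  k=2
[0,4] S  >  k=1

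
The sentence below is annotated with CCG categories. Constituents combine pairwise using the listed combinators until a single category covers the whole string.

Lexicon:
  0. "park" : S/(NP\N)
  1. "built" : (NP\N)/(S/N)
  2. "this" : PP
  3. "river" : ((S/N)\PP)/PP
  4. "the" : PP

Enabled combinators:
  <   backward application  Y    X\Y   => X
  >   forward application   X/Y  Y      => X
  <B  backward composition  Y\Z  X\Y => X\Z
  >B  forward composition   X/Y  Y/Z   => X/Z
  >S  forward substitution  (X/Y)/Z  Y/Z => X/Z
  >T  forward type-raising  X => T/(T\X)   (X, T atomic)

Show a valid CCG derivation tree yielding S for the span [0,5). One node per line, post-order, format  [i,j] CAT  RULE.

[0,5] S   >
  [0,1] "park" : S/(NP\N)
  [1,5] NP\N   >
    [1,2] "built" : (NP\N)/(S/N)
    [2,5] S/N   <
      [2,3] "this" : PP
      [3,5] (S/N)\PP   >
        [3,4] "river" : ((S/N)\PP)/PP
        [4,5] "the" : PP

[0,1] S/(NP\N)  lex  "park"
[1,2] (NP\N)/(S/N)  lex  "built"
[2,3] PP  lex  "this"
[3,4] ((S/N)\PP)/PP  lex  "river"
[4,5] PP  lex  "the"
[3,5] (S/N)\PP  >  k=4
[2,5] S/N  <  k=3
[1,5] NP\N  >  k=2
[0,5] S  >  k=1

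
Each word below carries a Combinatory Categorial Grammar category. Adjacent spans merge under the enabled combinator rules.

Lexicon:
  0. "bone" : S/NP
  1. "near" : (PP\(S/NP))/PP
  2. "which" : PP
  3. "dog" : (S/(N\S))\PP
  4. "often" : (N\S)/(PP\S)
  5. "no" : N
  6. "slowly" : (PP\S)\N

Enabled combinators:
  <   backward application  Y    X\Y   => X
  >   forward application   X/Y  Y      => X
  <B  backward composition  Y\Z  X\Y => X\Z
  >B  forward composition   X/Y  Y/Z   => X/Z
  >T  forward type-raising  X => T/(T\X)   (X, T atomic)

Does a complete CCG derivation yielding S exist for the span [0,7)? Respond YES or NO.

YES

[0,7] S   >
  [0,4] S/(N\S)   <
    [0,3] PP   <
      [0,1] "bone" : S/NP
      [1,3] PP\(S/NP)   >
        [1,2] "near" : (PP\(S/NP))/PP
        [2,3] "which" : PP
    [3,4] "dog" : (S/(N\S))\PP
  [4,7] N\S   >
    [4,5] "often" : (N\S)/(PP\S)
    [5,7] PP\S   <
      [5,6] "no" : N
      [6,7] "slowly" : (PP\S)\N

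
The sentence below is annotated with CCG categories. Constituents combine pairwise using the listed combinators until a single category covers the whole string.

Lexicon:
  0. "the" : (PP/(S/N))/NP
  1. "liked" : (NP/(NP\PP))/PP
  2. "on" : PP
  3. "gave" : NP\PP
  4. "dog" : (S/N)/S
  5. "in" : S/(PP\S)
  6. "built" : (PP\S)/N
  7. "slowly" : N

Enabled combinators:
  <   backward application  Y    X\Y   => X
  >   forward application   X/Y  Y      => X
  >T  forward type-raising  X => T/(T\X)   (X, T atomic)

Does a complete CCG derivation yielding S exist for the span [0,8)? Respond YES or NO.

NO

(PP/(S/N))/NP (NP/(NP\PP))/PP PP NP\PP (S/N)/S S/(PP\S) (PP\S)/N N
CKY chart[0,8] = {N/(N\PP), NP/(NP\PP), PP, PP/(PP\PP), S/(S\PP)}; S ∉ chart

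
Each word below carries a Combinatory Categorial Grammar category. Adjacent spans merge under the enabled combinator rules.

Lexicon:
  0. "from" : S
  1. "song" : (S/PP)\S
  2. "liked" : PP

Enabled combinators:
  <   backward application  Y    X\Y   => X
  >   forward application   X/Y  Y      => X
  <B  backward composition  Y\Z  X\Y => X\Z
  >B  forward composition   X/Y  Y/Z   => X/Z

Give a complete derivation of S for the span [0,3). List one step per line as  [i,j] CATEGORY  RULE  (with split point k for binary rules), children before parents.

[0,1] S  lex  "from"
[1,2] (S/PP)\S  lex  "song"
[0,2] S/PP  <  k=1
[2,3] PP  lex  "liked"
[0,3] S  >  k=2

[0,3] S   >
  [0,2] S/PP   <
    [0,1] "from" : S
    [1,2] "song" : (S/PP)\S
  [2,3] "liked" : PP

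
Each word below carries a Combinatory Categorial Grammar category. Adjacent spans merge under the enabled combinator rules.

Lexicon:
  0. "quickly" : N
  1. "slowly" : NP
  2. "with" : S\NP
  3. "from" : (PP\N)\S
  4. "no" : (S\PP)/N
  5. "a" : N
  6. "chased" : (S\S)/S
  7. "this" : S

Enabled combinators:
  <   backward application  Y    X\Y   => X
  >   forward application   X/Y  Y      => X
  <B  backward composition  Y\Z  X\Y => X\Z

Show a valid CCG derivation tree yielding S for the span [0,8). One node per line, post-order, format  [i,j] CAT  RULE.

[0,8] S   <
  [0,1] "quickly" : N
  [1,8] S\N   <B
    [1,4] PP\N   <
      [1,3] S   <
        [1,2] "slowly" : NP
        [2,3] "with" : S\NP
      [3,4] "from" : (PP\N)\S
    [4,8] S\PP   <B
      [4,6] S\PP   >
        [4,5] "no" : (S\PP)/N
        [5,6] "a" : N
      [6,8] S\S   >
        [6,7] "chased" : (S\S)/S
        [7,8] "this" : S

[0,1] N  lex  "quickly"
[1,2] NP  lex  "slowly"
[2,3] S\NP  lex  "with"
[1,3] S  <  k=2
[3,4] (PP\N)\S  lex  "from"
[1,4] PP\N  <  k=3
[4,5] (S\PP)/N  lex  "no"
[5,6] N  lex  "a"
[4,6] S\PP  >  k=5
[6,7] (S\S)/S  lex  "chased"
[7,8] S  lex  "this"
[6,8] S\S  >  k=7
[4,8] S\PP  <B  k=6
[1,8] S\N  <B  k=4
[0,8] S  <  k=1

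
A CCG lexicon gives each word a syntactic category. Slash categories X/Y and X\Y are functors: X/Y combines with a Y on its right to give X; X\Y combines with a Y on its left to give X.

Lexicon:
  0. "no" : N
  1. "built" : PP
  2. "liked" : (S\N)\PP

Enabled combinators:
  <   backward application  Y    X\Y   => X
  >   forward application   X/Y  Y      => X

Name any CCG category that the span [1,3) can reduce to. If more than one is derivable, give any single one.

S\N

[0,3] S   <
  [0,1] "no" : N
  [1,3] S\N   <
    [1,2] "built" : PP
    [2,3] "liked" : (S\N)\PP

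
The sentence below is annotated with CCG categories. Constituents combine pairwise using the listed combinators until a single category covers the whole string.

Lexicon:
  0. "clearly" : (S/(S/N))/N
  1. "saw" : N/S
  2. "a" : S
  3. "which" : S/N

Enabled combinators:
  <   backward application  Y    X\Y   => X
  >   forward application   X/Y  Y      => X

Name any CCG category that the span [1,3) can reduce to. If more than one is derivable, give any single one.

N

[0,4] S   >
  [0,3] S/(S/N)   >
    [0,1] "clearly" : (S/(S/N))/N
    [1,3] N   >
      [1,2] "saw" : N/S
      [2,3] "a" : S
  [3,4] "which" : S/N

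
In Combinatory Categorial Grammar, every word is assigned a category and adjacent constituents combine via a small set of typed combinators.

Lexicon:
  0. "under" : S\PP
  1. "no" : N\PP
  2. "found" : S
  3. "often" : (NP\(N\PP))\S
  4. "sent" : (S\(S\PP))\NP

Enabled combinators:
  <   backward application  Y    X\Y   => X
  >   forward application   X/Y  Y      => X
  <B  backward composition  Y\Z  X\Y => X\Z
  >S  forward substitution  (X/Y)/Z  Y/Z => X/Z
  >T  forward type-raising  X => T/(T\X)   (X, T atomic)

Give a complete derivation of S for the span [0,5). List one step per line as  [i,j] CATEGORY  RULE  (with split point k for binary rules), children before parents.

[0,5] S   <
  [0,1] "under" : S\PP
  [1,5] S\(S\PP)   <
    [1,4] NP   <
      [1,2] "no" : N\PP
      [2,4] NP\(N\PP)   <
        [2,3] "found" : S
        [3,4] "often" : (NP\(N\PP))\S
    [4,5] "sent" : (S\(S\PP))\NP

[0,1] S\PP  lex  "under"
[1,2] N\PP  lex  "no"
[2,3] S  lex  "found"
[3,4] (NP\(N\PP))\S  lex  "often"
[2,4] NP\(N\PP)  <  k=3
[1,4] NP  <  k=2
[4,5] (S\(S\PP))\NP  lex  "sent"
[1,5] S\(S\PP)  <  k=4
[0,5] S  <  k=1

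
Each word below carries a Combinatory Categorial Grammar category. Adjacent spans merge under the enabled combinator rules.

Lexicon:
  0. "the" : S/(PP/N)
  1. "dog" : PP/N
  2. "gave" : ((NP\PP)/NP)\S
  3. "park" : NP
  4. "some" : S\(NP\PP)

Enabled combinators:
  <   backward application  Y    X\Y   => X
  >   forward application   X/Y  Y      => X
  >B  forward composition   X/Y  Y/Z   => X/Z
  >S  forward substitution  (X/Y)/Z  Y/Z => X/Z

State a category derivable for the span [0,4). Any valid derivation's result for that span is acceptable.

[0,5] S   <
  [0,4] NP\PP   >
    [0,3] (NP\PP)/NP   <
      [0,2] S   >
        [0,1] "the" : S/(PP/N)
        [1,2] "dog" : PP/N
      [2,3] "gave" : ((NP\PP)/NP)\S
    [3,4] "park" : NP
  [4,5] "some" : S\(NP\PP)

NP\PP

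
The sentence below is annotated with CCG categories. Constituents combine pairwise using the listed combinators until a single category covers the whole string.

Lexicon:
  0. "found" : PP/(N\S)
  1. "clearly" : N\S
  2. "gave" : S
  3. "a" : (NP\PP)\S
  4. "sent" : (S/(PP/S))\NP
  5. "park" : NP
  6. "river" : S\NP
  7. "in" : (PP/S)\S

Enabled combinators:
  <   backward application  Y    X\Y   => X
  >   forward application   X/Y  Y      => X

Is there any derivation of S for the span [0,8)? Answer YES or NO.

YES

[0,8] S   >
  [0,5] S/(PP/S)   <
    [0,4] NP   <
      [0,2] PP   >
        [0,1] "found" : PP/(N\S)
        [1,2] "clearly" : N\S
      [2,4] NP\PP   <
        [2,3] "gave" : S
        [3,4] "a" : (NP\PP)\S
    [4,5] "sent" : (S/(PP/S))\NP
  [5,8] PP/S   <
    [5,7] S   <
      [5,6] "park" : NP
      [6,7] "river" : S\NP
    [7,8] "in" : (PP/S)\S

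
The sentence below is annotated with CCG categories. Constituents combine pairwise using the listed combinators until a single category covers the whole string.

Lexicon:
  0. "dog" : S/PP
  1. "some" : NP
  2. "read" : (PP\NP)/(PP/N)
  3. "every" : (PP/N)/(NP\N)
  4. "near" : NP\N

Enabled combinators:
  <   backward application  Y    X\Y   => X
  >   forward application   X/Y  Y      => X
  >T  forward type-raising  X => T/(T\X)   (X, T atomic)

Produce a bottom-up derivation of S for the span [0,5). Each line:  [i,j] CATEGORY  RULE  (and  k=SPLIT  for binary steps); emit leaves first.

[0,1] S/PP  lex  "dog"
[1,2] NP  lex  "some"
[1,2] PP/(PP\NP)  >T
[2,3] (PP\NP)/(PP/N)  lex  "read"
[3,4] (PP/N)/(NP\N)  lex  "every"
[4,5] NP\N  lex  "near"
[3,5] PP/N  >  k=4
[2,5] PP\NP  >  k=3
[1,5] PP  >  k=2
[0,5] S  >  k=1

[0,5] S   >
  [0,1] "dog" : S/PP
  [1,5] PP   >
    [1,2] PP/(PP\NP)   >T
      [1,2] "some" : NP
    [2,5] PP\NP   >
      [2,3] "read" : (PP\NP)/(PP/N)
      [3,5] PP/N   >
        [3,4] "every" : (PP/N)/(NP\N)
        [4,5] "near" : NP\N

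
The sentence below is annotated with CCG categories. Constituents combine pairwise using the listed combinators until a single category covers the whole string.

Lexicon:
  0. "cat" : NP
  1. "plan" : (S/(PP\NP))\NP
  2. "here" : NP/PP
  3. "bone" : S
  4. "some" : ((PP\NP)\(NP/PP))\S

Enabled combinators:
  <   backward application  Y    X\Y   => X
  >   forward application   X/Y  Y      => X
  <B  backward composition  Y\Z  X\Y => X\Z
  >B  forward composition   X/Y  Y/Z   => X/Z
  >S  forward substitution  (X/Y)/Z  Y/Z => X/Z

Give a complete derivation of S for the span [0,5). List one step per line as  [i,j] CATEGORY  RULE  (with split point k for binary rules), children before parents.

[0,5] S   >
  [0,2] S/(PP\NP)   <
    [0,1] "cat" : NP
    [1,2] "plan" : (S/(PP\NP))\NP
  [2,5] PP\NP   <
    [2,3] "here" : NP/PP
    [3,5] (PP\NP)\(NP/PP)   <
      [3,4] "bone" : S
      [4,5] "some" : ((PP\NP)\(NP/PP))\S

[0,1] NP  lex  "cat"
[1,2] (S/(PP\NP))\NP  lex  "plan"
[0,2] S/(PP\NP)  <  k=1
[2,3] NP/PP  lex  "here"
[3,4] S  lex  "bone"
[4,5] ((PP\NP)\(NP/PP))\S  lex  "some"
[3,5] (PP\NP)\(NP/PP)  <  k=4
[2,5] PP\NP  <  k=3
[0,5] S  >  k=2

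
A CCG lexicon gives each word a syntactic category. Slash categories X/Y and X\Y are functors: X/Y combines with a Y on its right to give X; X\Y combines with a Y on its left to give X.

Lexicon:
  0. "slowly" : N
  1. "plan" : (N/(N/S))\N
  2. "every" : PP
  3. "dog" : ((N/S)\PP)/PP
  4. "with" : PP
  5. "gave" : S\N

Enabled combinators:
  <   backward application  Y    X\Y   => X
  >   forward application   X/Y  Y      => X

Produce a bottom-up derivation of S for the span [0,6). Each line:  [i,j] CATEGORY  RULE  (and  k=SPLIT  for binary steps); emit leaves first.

[0,6] S   <
  [0,5] N   >
    [0,2] N/(N/S)   <
      [0,1] "slowly" : N
      [1,2] "plan" : (N/(N/S))\N
    [2,5] N/S   <
      [2,3] "every" : PP
      [3,5] (N/S)\PP   >
        [3,4] "dog" : ((N/S)\PP)/PP
        [4,5] "with" : PP
  [5,6] "gave" : S\N

[0,1] N  lex  "slowly"
[1,2] (N/(N/S))\N  lex  "plan"
[0,2] N/(N/S)  <  k=1
[2,3] PP  lex  "every"
[3,4] ((N/S)\PP)/PP  lex  "dog"
[4,5] PP  lex  "with"
[3,5] (N/S)\PP  >  k=4
[2,5] N/S  <  k=3
[0,5] N  >  k=2
[5,6] S\N  lex  "gave"
[0,6] S  <  k=5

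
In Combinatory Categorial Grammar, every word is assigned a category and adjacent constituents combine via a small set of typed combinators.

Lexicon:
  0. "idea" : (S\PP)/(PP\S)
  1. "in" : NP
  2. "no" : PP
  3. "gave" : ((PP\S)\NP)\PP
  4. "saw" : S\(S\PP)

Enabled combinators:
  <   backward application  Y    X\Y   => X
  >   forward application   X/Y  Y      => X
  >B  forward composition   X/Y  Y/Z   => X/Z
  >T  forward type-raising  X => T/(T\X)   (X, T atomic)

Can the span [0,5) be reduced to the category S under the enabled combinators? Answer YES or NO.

YES

[0,5] S   <
  [0,4] S\PP   >
    [0,1] "idea" : (S\PP)/(PP\S)
    [1,4] PP\S   <
      [1,2] "in" : NP
      [2,4] (PP\S)\NP   <
        [2,3] "no" : PP
        [3,4] "gave" : ((PP\S)\NP)\PP
  [4,5] "saw" : S\(S\PP)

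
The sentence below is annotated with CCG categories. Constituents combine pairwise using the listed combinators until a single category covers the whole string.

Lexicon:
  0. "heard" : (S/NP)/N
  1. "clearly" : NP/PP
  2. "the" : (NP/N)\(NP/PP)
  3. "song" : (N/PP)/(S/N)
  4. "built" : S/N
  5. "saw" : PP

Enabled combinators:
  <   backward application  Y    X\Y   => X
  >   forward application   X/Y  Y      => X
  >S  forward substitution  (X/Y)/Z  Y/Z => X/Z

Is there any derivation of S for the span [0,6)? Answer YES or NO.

YES

[0,6] S   >
  [0,3] S/N   >S
    [0,1] "heard" : (S/NP)/N
    [1,3] NP/N   <
      [1,2] "clearly" : NP/PP
      [2,3] "the" : (NP/N)\(NP/PP)
  [3,6] N   >
    [3,5] N/PP   >
      [3,4] "song" : (N/PP)/(S/N)
      [4,5] "built" : S/N
    [5,6] "saw" : PP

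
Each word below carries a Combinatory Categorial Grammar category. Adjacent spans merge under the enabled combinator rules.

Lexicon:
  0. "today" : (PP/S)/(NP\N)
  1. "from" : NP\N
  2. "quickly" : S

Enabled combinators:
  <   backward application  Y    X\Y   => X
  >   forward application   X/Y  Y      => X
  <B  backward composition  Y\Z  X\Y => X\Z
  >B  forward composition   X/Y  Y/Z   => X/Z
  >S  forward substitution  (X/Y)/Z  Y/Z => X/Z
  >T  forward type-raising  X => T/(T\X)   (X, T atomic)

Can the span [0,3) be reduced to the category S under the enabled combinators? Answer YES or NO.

(PP/S)/(NP\N) NP\N S
CKY chart[0,3] = {N/(N\PP), NP/(NP\PP), PP, PP/(PP\PP), PP/(S\S), S/(S\PP)}; S ∉ chart

NO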